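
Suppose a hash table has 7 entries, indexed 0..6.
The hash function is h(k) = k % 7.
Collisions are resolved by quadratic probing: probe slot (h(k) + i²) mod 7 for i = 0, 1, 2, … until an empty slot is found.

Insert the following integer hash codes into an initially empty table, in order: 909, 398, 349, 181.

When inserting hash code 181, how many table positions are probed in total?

Insert 909: h=6, slot 6 empty → index 6.
Insert 398: h=6, slot 6 occupied → index 0.
Insert 349: h=6, slots 6,0 occupied → index 3.
Insert 181: h=6, slots 6,0,3 occupied → index 1.
Table: [398, 181, -, 349, -, -, 909]

4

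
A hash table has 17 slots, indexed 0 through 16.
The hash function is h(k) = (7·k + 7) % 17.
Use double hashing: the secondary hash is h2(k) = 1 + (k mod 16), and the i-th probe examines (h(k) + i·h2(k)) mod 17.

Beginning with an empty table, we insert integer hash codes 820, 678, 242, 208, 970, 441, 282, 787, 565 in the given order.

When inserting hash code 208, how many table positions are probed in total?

2

Insert 820: h=1, slot 1 empty -> index 1.
Insert 678: h=10, slot 10 empty -> index 10.
Insert 242: h=1, h2=3, slot 1 occupied -> index 4.
Insert 208: h=1, h2=1, slot 1 occupied -> index 2.
Insert 970: h=14, slot 14 empty -> index 14.
Insert 441: h=0, slot 0 empty -> index 0.
Insert 282: h=9, slot 9 empty -> index 9.
Insert 787: h=8, slot 8 empty -> index 8.
Insert 565: h=1, h2=6, slot 1 occupied -> index 7.
Table: [441, 820, 208, ., 242, ., ., 565, 787, 282, 678, ., ., ., 970, ., .]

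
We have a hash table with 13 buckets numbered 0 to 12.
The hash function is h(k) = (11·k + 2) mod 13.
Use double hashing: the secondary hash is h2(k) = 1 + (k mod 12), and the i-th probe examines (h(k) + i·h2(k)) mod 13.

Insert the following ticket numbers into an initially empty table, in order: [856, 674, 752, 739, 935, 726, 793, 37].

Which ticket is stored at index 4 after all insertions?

856: h=6 => slot 6
674: h=6, h2=3, probe 6,9 => slot 9
752: h=6, h2=9, probe 6,2 => slot 2
739: h=6, h2=8, probe 6,1 => slot 1
935: h=4 => slot 4
726: h=6, h2=7, probe 6,0 => slot 0
793: h=2, h2=2, probe 2,4,6,8 => slot 8
37: h=6, h2=2, probe 6,8,10 => slot 10
Table: [726, 739, 752, -, 935, -, 856, -, 793, 674, 37, -, -]

935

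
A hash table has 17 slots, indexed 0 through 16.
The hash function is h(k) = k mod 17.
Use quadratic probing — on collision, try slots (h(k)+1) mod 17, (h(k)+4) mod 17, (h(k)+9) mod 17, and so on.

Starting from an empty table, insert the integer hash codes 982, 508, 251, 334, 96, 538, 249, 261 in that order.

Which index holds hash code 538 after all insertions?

3

982: h=13 => slot 13
508: h=15 => slot 15
251: h=13, probe 13,14 => slot 14
334: h=11 => slot 11
96: h=11, probe 11,12 => slot 12
538: h=11, probe 11,12,15,3 => slot 3
249: h=11, probe 11,12,15,3,10 => slot 10
261: h=6 => slot 6
Table: [∅, ∅, ∅, 538, ∅, ∅, 261, ∅, ∅, ∅, 249, 334, 96, 982, 251, 508, ∅]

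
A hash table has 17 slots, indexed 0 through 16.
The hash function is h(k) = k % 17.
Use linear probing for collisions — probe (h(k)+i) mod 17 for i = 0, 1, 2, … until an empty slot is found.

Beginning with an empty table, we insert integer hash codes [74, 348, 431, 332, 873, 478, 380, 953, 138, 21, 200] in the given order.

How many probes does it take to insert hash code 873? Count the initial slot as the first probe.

5

Insert 74: h=6, slot 6 empty → index 6.
Insert 348: h=8, slot 8 empty → index 8.
Insert 431: h=6, slot 6 occupied → index 7.
Insert 332: h=9, slot 9 empty → index 9.
Insert 873: h=6, slots 6,7,8,9 occupied → index 10.
Insert 478: h=2, slot 2 empty → index 2.
Insert 380: h=6, slots 6,7,8,9,10 occupied → index 11.
Insert 953: h=1, slot 1 empty → index 1.
Insert 138: h=2, slot 2 occupied → index 3.
Insert 21: h=4, slot 4 empty → index 4.
Insert 200: h=13, slot 13 empty → index 13.
Table: [∅, 953, 478, 138, 21, ∅, 74, 431, 348, 332, 873, 380, ∅, 200, ∅, ∅, ∅]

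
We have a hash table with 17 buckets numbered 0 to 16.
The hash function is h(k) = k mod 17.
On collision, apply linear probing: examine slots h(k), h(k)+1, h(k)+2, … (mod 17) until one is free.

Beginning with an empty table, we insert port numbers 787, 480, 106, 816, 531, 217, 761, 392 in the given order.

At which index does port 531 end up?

7

787 hashes to 5; slot 5 is free -> place at 5.
480 hashes to 4; slot 4 is free -> place at 4.
106 hashes to 4; 4,5 taken -> place at 6.
816 hashes to 0; slot 0 is free -> place at 0.
531 hashes to 4; 4,5,6 taken -> place at 7.
217 hashes to 13; slot 13 is free -> place at 13.
761 hashes to 13; 13 taken -> place at 14.
392 hashes to 1; slot 1 is free -> place at 1.
Table: [816, 392, _, _, 480, 787, 106, 531, _, _, _, _, _, 217, 761, _, _]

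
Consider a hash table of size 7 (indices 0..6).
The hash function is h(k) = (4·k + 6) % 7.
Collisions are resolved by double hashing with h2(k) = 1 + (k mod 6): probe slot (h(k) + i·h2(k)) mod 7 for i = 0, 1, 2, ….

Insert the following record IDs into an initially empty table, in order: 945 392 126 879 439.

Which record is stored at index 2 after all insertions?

945 hashes to 6; slot 6 is free => place at 6.
392 hashes to 6, h2=3; 6 taken => place at 2.
126 hashes to 6, h2=1; 6 taken => place at 0.
879 hashes to 1; slot 1 is free => place at 1.
439 hashes to 5; slot 5 is free => place at 5.
Table: [126, 879, 392, —, —, 439, 945]

392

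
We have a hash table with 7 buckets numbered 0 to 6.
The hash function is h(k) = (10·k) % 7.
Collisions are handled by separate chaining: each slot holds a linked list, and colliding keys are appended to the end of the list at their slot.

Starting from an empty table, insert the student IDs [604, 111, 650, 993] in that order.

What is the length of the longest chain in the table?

3

604 → bucket 6
111 → bucket 4
650 → bucket 4 (collision)
993 → bucket 4 (collision)
Final buckets:
0: -
1: -
2: -
3: -
4: 111 -> 650 -> 993
5: -
6: 604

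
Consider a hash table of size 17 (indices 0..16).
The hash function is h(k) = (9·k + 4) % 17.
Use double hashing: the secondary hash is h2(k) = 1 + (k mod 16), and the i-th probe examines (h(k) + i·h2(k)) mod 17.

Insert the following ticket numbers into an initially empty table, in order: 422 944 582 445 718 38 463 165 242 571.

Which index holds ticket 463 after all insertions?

5

422 hashes to 11; slot 11 is free -> place at 11.
944 hashes to 0; slot 0 is free -> place at 0.
582 hashes to 6; slot 6 is free -> place at 6.
445 hashes to 14; slot 14 is free -> place at 14.
718 hashes to 6, h2=15; 6 taken -> place at 4.
38 hashes to 6, h2=7; 6 taken -> place at 13.
463 hashes to 6, h2=16; 6 taken -> place at 5.
165 hashes to 10; slot 10 is free -> place at 10.
242 hashes to 6, h2=3; 6 taken -> place at 9.
571 hashes to 9, h2=12; 9,4 taken -> place at 16.
Table: [944, _, _, _, 718, 463, 582, _, _, 242, 165, 422, _, 38, 445, _, 571]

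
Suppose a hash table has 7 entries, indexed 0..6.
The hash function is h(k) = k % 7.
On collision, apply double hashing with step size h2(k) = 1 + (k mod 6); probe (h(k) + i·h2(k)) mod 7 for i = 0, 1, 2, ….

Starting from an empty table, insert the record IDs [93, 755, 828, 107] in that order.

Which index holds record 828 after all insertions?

93: h=2 => slot 2
755: h=6 => slot 6
828: h=2, h2=1, probe 2,3 => slot 3
107: h=2, h2=6, probe 2,1 => slot 1
Table: [-, 107, 93, 828, -, -, 755]

3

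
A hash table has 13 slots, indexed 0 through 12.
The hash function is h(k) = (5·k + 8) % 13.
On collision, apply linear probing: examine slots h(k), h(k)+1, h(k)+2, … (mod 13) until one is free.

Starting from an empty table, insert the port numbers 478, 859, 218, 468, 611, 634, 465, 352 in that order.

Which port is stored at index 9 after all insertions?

478 hashes to 6; slot 6 is free => place at 6.
859 hashes to 0; slot 0 is free => place at 0.
218 hashes to 6; 6 taken => place at 7.
468 hashes to 8; slot 8 is free => place at 8.
611 hashes to 8; 8 taken => place at 9.
634 hashes to 6; 6,7,8,9 taken => place at 10.
465 hashes to 6; 6,7,8,9,10 taken => place at 11.
352 hashes to 0; 0 taken => place at 1.
Table: [859, 352, -, -, -, -, 478, 218, 468, 611, 634, 465, -]

611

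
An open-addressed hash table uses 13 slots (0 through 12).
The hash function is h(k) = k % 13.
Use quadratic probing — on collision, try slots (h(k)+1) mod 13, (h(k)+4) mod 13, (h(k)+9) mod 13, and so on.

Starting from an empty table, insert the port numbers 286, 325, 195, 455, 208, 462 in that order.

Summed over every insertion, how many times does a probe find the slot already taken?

10

286 hashes to 0; slot 0 is free => place at 0.
325 hashes to 0; 0 taken => place at 1.
195 hashes to 0; 0,1 taken => place at 4.
455 hashes to 0; 0,1,4 taken => place at 9.
208 hashes to 0; 0,1,4,9 taken => place at 3.
462 hashes to 7; slot 7 is free => place at 7.
Table: [286, 325, ∅, 208, 195, ∅, ∅, 462, ∅, 455, ∅, ∅, ∅]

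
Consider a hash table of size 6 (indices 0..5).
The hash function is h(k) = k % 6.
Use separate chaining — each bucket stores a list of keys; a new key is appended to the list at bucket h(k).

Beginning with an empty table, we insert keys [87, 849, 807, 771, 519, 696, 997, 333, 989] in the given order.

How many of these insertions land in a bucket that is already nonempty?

5

87 → bucket 3
849 → bucket 3 (collision)
807 → bucket 3 (collision)
771 → bucket 3 (collision)
519 → bucket 3 (collision)
696 → bucket 0
997 → bucket 1
333 → bucket 3 (collision)
989 → bucket 5
Final buckets:
0: 696
1: 997
2: ∅
3: 87 -> 849 -> 807 -> 771 -> 519 -> 333
4: ∅
5: 989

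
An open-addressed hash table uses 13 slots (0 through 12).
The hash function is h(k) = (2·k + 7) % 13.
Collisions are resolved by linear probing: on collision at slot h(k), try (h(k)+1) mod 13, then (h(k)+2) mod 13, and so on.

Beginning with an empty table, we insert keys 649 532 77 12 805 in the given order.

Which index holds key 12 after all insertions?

8

649: h=5 → slot 5
532: h=5, probe 5,6 → slot 6
77: h=5, probe 5,6,7 → slot 7
12: h=5, probe 5,6,7,8 → slot 8
805: h=5, probe 5,6,7,8,9 → slot 9
Table: [., ., ., ., ., 649, 532, 77, 12, 805, ., ., .]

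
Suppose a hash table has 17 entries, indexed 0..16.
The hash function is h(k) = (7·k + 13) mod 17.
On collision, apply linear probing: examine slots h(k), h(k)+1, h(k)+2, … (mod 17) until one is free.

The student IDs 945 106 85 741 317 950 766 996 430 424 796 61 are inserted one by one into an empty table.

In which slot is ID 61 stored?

2

945: h=15 => slot 15
106: h=7 => slot 7
85: h=13 => slot 13
741: h=15, probe 15,16 => slot 16
317: h=5 => slot 5
950: h=16, probe 16,0 => slot 0
766: h=3 => slot 3
996: h=15, probe 15,16,0,1 => slot 1
430: h=14 => slot 14
424: h=6 => slot 6
796: h=9 => slot 9
61: h=15, probe 15,16,0,1,2 => slot 2
Table: [950, 996, 61, 766, -, 317, 424, 106, -, 796, -, -, -, 85, 430, 945, 741]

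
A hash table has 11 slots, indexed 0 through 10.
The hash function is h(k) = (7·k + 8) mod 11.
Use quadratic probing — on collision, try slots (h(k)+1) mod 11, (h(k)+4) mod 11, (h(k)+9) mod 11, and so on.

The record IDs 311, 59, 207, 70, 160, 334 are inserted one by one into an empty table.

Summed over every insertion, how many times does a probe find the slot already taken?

311: h=7 → slot 7
59: h=3 → slot 3
207: h=5 → slot 5
70: h=3, probe 3,4 → slot 4
160: h=6 → slot 6
334: h=3, probe 3,4,7,1 → slot 1
Table: [., 334, ., 59, 70, 207, 160, 311, ., ., .]

4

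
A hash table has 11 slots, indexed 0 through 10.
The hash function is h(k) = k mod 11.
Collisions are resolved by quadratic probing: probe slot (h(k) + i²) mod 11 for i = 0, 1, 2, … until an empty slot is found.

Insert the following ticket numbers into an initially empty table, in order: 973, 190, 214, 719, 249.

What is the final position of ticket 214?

973 hashes to 5; slot 5 is free -> place at 5.
190 hashes to 3; slot 3 is free -> place at 3.
214 hashes to 5; 5 taken -> place at 6.
719 hashes to 4; slot 4 is free -> place at 4.
249 hashes to 7; slot 7 is free -> place at 7.
Table: [_, _, _, 190, 719, 973, 214, 249, _, _, _]

6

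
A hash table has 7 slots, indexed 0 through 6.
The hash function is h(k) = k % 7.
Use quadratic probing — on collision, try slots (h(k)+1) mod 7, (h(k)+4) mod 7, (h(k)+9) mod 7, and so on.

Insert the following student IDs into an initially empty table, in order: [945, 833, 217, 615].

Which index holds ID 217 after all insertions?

Insert 945: h=0, slot 0 empty => index 0.
Insert 833: h=0, slot 0 occupied => index 1.
Insert 217: h=0, slots 0,1 occupied => index 4.
Insert 615: h=6, slot 6 empty => index 6.
Table: [945, 833, —, —, 217, —, 615]

4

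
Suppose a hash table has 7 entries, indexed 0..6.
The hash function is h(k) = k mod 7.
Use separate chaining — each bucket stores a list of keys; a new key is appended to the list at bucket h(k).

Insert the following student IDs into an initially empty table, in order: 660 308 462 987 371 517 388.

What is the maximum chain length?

Insert 660: h=2, bucket 2 empty → new chain.
Insert 308: h=0, bucket 0 empty → new chain.
Insert 462: h=0, bucket 0 nonempty → append to chain.
Insert 987: h=0, bucket 0 nonempty → append to chain.
Insert 371: h=0, bucket 0 nonempty → append to chain.
Insert 517: h=6, bucket 6 empty → new chain.
Insert 388: h=3, bucket 3 empty → new chain.
Final buckets:
0: 308 -> 462 -> 987 -> 371
1: _
2: 660
3: 388
4: _
5: _
6: 517

4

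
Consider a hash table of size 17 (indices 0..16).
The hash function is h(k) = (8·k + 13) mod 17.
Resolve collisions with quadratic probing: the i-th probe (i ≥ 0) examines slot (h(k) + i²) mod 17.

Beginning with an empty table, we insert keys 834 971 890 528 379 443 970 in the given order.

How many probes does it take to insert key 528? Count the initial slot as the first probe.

834: h=4 → slot 4
971: h=12 → slot 12
890: h=10 → slot 10
528: h=4, probe 4,5 → slot 5
379: h=2 → slot 2
443: h=4, probe 4,5,8 → slot 8
970: h=4, probe 4,5,8,13 → slot 13
Table: [—, —, 379, —, 834, 528, —, —, 443, —, 890, —, 971, 970, —, —, —]

2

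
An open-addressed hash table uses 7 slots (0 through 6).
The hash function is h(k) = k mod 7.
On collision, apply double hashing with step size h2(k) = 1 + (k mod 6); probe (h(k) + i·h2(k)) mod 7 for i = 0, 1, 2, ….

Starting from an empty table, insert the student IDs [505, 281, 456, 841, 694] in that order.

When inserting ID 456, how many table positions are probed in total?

505 hashes to 1; slot 1 is free → place at 1.
281 hashes to 1, h2=6; 1 taken → place at 0.
456 hashes to 1, h2=1; 1 taken → place at 2.
841 hashes to 1, h2=2; 1 taken → place at 3.
694 hashes to 1, h2=5; 1 taken → place at 6.
Table: [281, 505, 456, 841, ., ., 694]

2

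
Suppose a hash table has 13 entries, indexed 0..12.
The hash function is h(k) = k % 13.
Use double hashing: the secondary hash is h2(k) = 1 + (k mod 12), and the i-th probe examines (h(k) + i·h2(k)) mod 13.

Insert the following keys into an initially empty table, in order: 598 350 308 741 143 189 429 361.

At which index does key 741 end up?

10

Insert 598: h=0, slot 0 empty -> index 0.
Insert 350: h=12, slot 12 empty -> index 12.
Insert 308: h=9, slot 9 empty -> index 9.
Insert 741: h=0, h2=10, slot 0 occupied -> index 10.
Insert 143: h=0, h2=12, slots 0,12 occupied -> index 11.
Insert 189: h=7, slot 7 empty -> index 7.
Insert 429: h=0, h2=10, slots 0,10,7 occupied -> index 4.
Insert 361: h=10, h2=2, slots 10,12 occupied -> index 1.
Table: [598, 361, ., ., 429, ., ., 189, ., 308, 741, 143, 350]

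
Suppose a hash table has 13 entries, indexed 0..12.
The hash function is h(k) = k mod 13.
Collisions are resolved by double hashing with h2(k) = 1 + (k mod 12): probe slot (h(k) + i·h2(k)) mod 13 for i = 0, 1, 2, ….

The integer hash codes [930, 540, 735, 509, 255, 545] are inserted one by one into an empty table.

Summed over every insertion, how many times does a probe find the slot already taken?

930 hashes to 7; slot 7 is free -> place at 7.
540 hashes to 7, h2=1; 7 taken -> place at 8.
735 hashes to 7, h2=4; 7 taken -> place at 11.
509 hashes to 2; slot 2 is free -> place at 2.
255 hashes to 8, h2=4; 8 taken -> place at 12.
545 hashes to 12, h2=6; 12 taken -> place at 5.
Table: [—, —, 509, —, —, 545, —, 930, 540, —, —, 735, 255]

4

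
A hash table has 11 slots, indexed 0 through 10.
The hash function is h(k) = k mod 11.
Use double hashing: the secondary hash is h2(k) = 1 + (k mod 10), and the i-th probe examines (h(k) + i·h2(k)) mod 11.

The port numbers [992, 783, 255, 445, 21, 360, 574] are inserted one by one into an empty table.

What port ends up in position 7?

Insert 992: h=2, slot 2 empty -> index 2.
Insert 783: h=2, h2=4, slot 2 occupied -> index 6.
Insert 255: h=2, h2=6, slot 2 occupied -> index 8.
Insert 445: h=5, slot 5 empty -> index 5.
Insert 21: h=10, slot 10 empty -> index 10.
Insert 360: h=8, h2=1, slot 8 occupied -> index 9.
Insert 574: h=2, h2=5, slot 2 occupied -> index 7.
Table: [., ., 992, ., ., 445, 783, 574, 255, 360, 21]

574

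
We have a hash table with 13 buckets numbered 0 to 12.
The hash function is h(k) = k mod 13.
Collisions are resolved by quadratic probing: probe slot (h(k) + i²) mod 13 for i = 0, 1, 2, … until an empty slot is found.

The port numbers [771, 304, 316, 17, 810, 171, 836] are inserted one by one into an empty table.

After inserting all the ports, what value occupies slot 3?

Insert 771: h=4, slot 4 empty -> index 4.
Insert 304: h=5, slot 5 empty -> index 5.
Insert 316: h=4, slots 4,5 occupied -> index 8.
Insert 17: h=4, slots 4,5,8 occupied -> index 0.
Insert 810: h=4, slots 4,5,8,0 occupied -> index 7.
Insert 171: h=2, slot 2 empty -> index 2.
Insert 836: h=4, slots 4,5,8,0,7 occupied -> index 3.
Table: [17, ∅, 171, 836, 771, 304, ∅, 810, 316, ∅, ∅, ∅, ∅]

836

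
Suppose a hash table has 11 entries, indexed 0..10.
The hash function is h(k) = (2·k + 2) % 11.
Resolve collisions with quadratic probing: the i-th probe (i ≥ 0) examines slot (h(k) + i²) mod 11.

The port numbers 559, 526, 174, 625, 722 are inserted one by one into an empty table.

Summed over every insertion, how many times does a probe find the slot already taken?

6

559 hashes to 9; slot 9 is free => place at 9.
526 hashes to 9; 9 taken => place at 10.
174 hashes to 9; 9,10 taken => place at 2.
625 hashes to 9; 9,10,2 taken => place at 7.
722 hashes to 5; slot 5 is free => place at 5.
Table: [-, -, 174, -, -, 722, -, 625, -, 559, 526]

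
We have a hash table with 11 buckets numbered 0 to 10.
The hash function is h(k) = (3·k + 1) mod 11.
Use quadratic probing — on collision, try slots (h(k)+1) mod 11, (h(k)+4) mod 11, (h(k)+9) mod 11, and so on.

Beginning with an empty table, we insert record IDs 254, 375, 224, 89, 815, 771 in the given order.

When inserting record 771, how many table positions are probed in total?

Insert 254: h=4, slot 4 empty => index 4.
Insert 375: h=4, slot 4 occupied => index 5.
Insert 224: h=2, slot 2 empty => index 2.
Insert 89: h=4, slots 4,5 occupied => index 8.
Insert 815: h=4, slots 4,5,8,2 occupied => index 9.
Insert 771: h=4, slots 4,5,8,2,9 occupied => index 7.
Table: [—, —, 224, —, 254, 375, —, 771, 89, 815, —]

6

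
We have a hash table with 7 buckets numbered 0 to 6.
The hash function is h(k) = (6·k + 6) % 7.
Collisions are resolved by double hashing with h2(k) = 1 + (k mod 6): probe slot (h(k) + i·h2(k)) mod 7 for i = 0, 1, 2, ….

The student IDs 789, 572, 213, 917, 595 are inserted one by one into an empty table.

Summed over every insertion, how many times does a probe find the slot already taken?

4

Insert 789: h=1, slot 1 empty -> index 1.
Insert 572: h=1, h2=3, slot 1 occupied -> index 4.
Insert 213: h=3, slot 3 empty -> index 3.
Insert 917: h=6, slot 6 empty -> index 6.
Insert 595: h=6, h2=2, slots 6,1,3 occupied -> index 5.
Table: [., 789, ., 213, 572, 595, 917]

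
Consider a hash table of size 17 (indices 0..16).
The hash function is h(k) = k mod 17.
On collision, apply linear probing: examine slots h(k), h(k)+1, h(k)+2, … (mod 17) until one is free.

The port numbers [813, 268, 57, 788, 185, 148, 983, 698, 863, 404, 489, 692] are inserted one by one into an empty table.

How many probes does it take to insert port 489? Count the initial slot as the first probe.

8

813 hashes to 14; slot 14 is free => place at 14.
268 hashes to 13; slot 13 is free => place at 13.
57 hashes to 6; slot 6 is free => place at 6.
788 hashes to 6; 6 taken => place at 7.
185 hashes to 15; slot 15 is free => place at 15.
148 hashes to 12; slot 12 is free => place at 12.
983 hashes to 14; 14,15 taken => place at 16.
698 hashes to 1; slot 1 is free => place at 1.
863 hashes to 13; 13,14,15,16 taken => place at 0.
404 hashes to 13; 13,14,15,16,0,1 taken => place at 2.
489 hashes to 13; 13,14,15,16,0,1,2 taken => place at 3.
692 hashes to 12; 12,13,14,15,16,0,1,2,3 taken => place at 4.
Table: [863, 698, 404, 489, 692, —, 57, 788, —, —, —, —, 148, 268, 813, 185, 983]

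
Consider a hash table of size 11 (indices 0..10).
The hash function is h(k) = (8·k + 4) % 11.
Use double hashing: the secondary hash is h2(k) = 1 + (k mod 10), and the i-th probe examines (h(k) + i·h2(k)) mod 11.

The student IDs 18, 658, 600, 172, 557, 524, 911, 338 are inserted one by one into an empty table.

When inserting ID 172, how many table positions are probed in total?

3

18 hashes to 5; slot 5 is free → place at 5.
658 hashes to 10; slot 10 is free → place at 10.
600 hashes to 8; slot 8 is free → place at 8.
172 hashes to 5, h2=3; 5,8 taken → place at 0.
557 hashes to 5, h2=8; 5 taken → place at 2.
524 hashes to 5, h2=5; 5,10 taken → place at 4.
911 hashes to 10, h2=2; 10 taken → place at 1.
338 hashes to 2, h2=9; 2,0 taken → place at 9.
Table: [172, 911, 557, -, 524, 18, -, -, 600, 338, 658]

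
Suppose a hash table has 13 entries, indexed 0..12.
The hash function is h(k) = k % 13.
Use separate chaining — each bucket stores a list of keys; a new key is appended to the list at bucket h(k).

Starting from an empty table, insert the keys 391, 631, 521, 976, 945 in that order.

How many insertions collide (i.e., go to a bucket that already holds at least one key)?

2

391 → bucket 1
631 → bucket 7
521 → bucket 1 (collision)
976 → bucket 1 (collision)
945 → bucket 9
Final buckets:
0: ∅
1: 391 -> 521 -> 976
2: ∅
3: ∅
4: ∅
5: ∅
6: ∅
7: 631
8: ∅
9: 945
10: ∅
11: ∅
12: ∅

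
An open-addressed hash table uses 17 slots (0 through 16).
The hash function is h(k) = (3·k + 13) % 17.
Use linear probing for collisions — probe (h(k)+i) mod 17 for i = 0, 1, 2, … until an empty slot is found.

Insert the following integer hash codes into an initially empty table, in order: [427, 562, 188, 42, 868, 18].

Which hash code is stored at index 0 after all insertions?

188

427: h=2 → slot 2
562: h=16 → slot 16
188: h=16, probe 16,0 → slot 0
42: h=3 → slot 3
868: h=16, probe 16,0,1 → slot 1
18: h=16, probe 16,0,1,2,3,4 → slot 4
Table: [188, 868, 427, 42, 18, _, _, _, _, _, _, _, _, _, _, _, 562]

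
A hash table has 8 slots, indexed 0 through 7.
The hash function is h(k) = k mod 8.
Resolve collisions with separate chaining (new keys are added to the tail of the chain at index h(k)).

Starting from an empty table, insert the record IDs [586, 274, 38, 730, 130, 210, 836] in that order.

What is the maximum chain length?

586 -> bucket 2
274 -> bucket 2 (collision)
38 -> bucket 6
730 -> bucket 2 (collision)
130 -> bucket 2 (collision)
210 -> bucket 2 (collision)
836 -> bucket 4
Final buckets:
0: ∅
1: ∅
2: 586 -> 274 -> 730 -> 130 -> 210
3: ∅
4: 836
5: ∅
6: 38
7: ∅

5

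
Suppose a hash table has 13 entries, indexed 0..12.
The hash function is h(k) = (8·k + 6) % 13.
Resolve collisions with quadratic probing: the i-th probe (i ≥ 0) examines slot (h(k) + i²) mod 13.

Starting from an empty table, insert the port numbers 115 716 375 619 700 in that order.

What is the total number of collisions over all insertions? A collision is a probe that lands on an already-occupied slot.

3

115 hashes to 3; slot 3 is free -> place at 3.
716 hashes to 1; slot 1 is free -> place at 1.
375 hashes to 3; 3 taken -> place at 4.
619 hashes to 5; slot 5 is free -> place at 5.
700 hashes to 3; 3,4 taken -> place at 7.
Table: [., 716, ., 115, 375, 619, ., 700, ., ., ., ., .]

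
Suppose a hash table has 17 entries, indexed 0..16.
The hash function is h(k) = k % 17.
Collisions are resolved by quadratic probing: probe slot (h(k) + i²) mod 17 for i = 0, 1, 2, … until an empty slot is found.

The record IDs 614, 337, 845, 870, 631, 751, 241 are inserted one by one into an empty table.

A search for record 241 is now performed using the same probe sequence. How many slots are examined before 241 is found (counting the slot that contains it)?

3

Insert 614: h=2, slot 2 empty → index 2.
Insert 337: h=14, slot 14 empty → index 14.
Insert 845: h=12, slot 12 empty → index 12.
Insert 870: h=3, slot 3 empty → index 3.
Insert 631: h=2, slots 2,3 occupied → index 6.
Insert 751: h=3, slot 3 occupied → index 4.
Insert 241: h=3, slots 3,4 occupied → index 7.
Table: [_, _, 614, 870, 751, _, 631, 241, _, _, _, _, 845, _, 337, _, _]
Lookup 241: h=3, probe 3,4,7 → found at 7.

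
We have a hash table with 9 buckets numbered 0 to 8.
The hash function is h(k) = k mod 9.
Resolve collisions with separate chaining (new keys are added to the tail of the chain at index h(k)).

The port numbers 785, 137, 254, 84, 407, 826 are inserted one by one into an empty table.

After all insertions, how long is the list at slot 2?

4

Insert 785: h=2, bucket 2 empty -> new chain.
Insert 137: h=2, bucket 2 nonempty -> append to chain.
Insert 254: h=2, bucket 2 nonempty -> append to chain.
Insert 84: h=3, bucket 3 empty -> new chain.
Insert 407: h=2, bucket 2 nonempty -> append to chain.
Insert 826: h=7, bucket 7 empty -> new chain.
Final buckets:
0: -
1: -
2: 785 -> 137 -> 254 -> 407
3: 84
4: -
5: -
6: -
7: 826
8: -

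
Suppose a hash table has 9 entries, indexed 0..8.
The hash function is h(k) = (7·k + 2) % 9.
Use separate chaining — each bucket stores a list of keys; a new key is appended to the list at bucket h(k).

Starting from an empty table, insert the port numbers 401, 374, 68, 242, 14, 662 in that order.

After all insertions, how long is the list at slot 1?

401 -> bucket 1
374 -> bucket 1 (collision)
68 -> bucket 1 (collision)
242 -> bucket 4
14 -> bucket 1 (collision)
662 -> bucket 1 (collision)
Final buckets:
0: —
1: 401 -> 374 -> 68 -> 14 -> 662
2: —
3: —
4: 242
5: —
6: —
7: —
8: —

5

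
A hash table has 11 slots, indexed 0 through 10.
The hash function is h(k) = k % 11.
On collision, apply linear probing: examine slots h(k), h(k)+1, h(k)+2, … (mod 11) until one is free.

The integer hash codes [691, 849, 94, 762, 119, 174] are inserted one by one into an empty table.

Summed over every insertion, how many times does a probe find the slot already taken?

3

Insert 691: h=9, slot 9 empty -> index 9.
Insert 849: h=2, slot 2 empty -> index 2.
Insert 94: h=6, slot 6 empty -> index 6.
Insert 762: h=3, slot 3 empty -> index 3.
Insert 119: h=9, slot 9 occupied -> index 10.
Insert 174: h=9, slots 9,10 occupied -> index 0.
Table: [174, —, 849, 762, —, —, 94, —, —, 691, 119]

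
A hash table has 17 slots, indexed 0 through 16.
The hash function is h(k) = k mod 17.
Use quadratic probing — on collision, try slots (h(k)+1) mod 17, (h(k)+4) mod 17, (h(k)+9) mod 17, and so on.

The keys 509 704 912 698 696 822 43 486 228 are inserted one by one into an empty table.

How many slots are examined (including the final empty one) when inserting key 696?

509: h=16 → slot 16
704: h=7 → slot 7
912: h=11 → slot 11
698: h=1 → slot 1
696: h=16, probe 16,0 → slot 0
822: h=6 → slot 6
43: h=9 → slot 9
486: h=10 → slot 10
228: h=7, probe 7,8 → slot 8
Table: [696, 698, -, -, -, -, 822, 704, 228, 43, 486, 912, -, -, -, -, 509]

2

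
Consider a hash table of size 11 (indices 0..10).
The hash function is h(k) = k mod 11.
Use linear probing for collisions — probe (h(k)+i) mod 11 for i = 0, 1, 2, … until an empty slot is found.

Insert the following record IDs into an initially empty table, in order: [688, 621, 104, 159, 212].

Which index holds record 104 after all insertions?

7

688 hashes to 6; slot 6 is free -> place at 6.
621 hashes to 5; slot 5 is free -> place at 5.
104 hashes to 5; 5,6 taken -> place at 7.
159 hashes to 5; 5,6,7 taken -> place at 8.
212 hashes to 3; slot 3 is free -> place at 3.
Table: [-, -, -, 212, -, 621, 688, 104, 159, -, -]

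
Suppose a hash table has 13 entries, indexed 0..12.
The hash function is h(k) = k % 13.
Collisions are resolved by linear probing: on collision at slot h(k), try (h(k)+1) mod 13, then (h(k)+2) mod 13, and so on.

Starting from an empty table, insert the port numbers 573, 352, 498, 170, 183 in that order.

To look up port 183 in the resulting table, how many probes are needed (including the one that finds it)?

5

573 hashes to 1; slot 1 is free => place at 1.
352 hashes to 1; 1 taken => place at 2.
498 hashes to 4; slot 4 is free => place at 4.
170 hashes to 1; 1,2 taken => place at 3.
183 hashes to 1; 1,2,3,4 taken => place at 5.
Table: [∅, 573, 352, 170, 498, 183, ∅, ∅, ∅, ∅, ∅, ∅, ∅]
Lookup 183: h=1, probe 1,2,3,4,5 → found at 5.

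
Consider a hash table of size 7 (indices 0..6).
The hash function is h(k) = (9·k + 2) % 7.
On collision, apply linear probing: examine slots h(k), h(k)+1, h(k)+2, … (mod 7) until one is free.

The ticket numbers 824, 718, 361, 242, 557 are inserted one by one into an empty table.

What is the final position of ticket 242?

824: h=5 -> slot 5
718: h=3 -> slot 3
361: h=3, probe 3,4 -> slot 4
242: h=3, probe 3,4,5,6 -> slot 6
557: h=3, probe 3,4,5,6,0 -> slot 0
Table: [557, —, —, 718, 361, 824, 242]

6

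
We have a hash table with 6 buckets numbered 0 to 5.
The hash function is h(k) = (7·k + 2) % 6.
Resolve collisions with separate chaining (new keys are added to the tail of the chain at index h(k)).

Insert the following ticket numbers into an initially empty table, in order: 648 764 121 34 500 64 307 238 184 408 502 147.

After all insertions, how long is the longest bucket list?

648 -> bucket 2
764 -> bucket 4
121 -> bucket 3
34 -> bucket 0
500 -> bucket 4 (collision)
64 -> bucket 0 (collision)
307 -> bucket 3 (collision)
238 -> bucket 0 (collision)
184 -> bucket 0 (collision)
408 -> bucket 2 (collision)
502 -> bucket 0 (collision)
147 -> bucket 5
Final buckets:
0: 34 -> 64 -> 238 -> 184 -> 502
1: —
2: 648 -> 408
3: 121 -> 307
4: 764 -> 500
5: 147

5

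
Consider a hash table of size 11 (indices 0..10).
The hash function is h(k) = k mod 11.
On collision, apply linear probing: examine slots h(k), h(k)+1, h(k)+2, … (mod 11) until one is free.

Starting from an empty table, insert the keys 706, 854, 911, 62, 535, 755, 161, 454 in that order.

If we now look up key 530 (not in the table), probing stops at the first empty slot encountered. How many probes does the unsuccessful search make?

Insert 706: h=2, slot 2 empty -> index 2.
Insert 854: h=7, slot 7 empty -> index 7.
Insert 911: h=9, slot 9 empty -> index 9.
Insert 62: h=7, slot 7 occupied -> index 8.
Insert 535: h=7, slots 7,8,9 occupied -> index 10.
Insert 755: h=7, slots 7,8,9,10 occupied -> index 0.
Insert 161: h=7, slots 7,8,9,10,0 occupied -> index 1.
Insert 454: h=3, slot 3 empty -> index 3.
Table: [755, 161, 706, 454, -, -, -, 854, 62, 911, 535]
Lookup 530: h=2, probe 2,3,4 → slot 4 empty, not found.

3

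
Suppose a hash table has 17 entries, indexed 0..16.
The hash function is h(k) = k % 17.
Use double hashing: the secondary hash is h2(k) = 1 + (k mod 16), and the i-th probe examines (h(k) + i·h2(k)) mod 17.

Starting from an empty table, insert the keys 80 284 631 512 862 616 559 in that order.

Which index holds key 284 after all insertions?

80: h=12 -> slot 12
284: h=12, h2=13, probe 12,8 -> slot 8
631: h=2 -> slot 2
512: h=2, h2=1, probe 2,3 -> slot 3
862: h=12, h2=15, probe 12,10 -> slot 10
616: h=4 -> slot 4
559: h=15 -> slot 15
Table: [∅, ∅, 631, 512, 616, ∅, ∅, ∅, 284, ∅, 862, ∅, 80, ∅, ∅, 559, ∅]

8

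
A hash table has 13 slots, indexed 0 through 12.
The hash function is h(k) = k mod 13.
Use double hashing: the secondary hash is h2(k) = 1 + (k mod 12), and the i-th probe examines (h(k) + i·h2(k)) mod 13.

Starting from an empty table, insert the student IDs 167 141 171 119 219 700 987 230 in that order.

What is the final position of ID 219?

167: h=11 => slot 11
141: h=11, h2=10, probe 11,8 => slot 8
171: h=2 => slot 2
119: h=2, h2=12, probe 2,1 => slot 1
219: h=11, h2=4, probe 11,2,6 => slot 6
700: h=11, h2=5, probe 11,3 => slot 3
987: h=12 => slot 12
230: h=9 => slot 9
Table: [∅, 119, 171, 700, ∅, ∅, 219, ∅, 141, 230, ∅, 167, 987]

6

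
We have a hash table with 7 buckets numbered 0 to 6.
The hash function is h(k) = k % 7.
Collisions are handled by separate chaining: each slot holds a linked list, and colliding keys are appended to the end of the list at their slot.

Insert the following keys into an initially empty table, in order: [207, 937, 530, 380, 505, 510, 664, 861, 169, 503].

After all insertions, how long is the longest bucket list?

Insert 207: h=4, bucket 4 empty -> new chain.
Insert 937: h=6, bucket 6 empty -> new chain.
Insert 530: h=5, bucket 5 empty -> new chain.
Insert 380: h=2, bucket 2 empty -> new chain.
Insert 505: h=1, bucket 1 empty -> new chain.
Insert 510: h=6, bucket 6 nonempty -> append to chain.
Insert 664: h=6, bucket 6 nonempty -> append to chain.
Insert 861: h=0, bucket 0 empty -> new chain.
Insert 169: h=1, bucket 1 nonempty -> append to chain.
Insert 503: h=6, bucket 6 nonempty -> append to chain.
Final buckets:
0: 861
1: 505 -> 169
2: 380
3: _
4: 207
5: 530
6: 937 -> 510 -> 664 -> 503

4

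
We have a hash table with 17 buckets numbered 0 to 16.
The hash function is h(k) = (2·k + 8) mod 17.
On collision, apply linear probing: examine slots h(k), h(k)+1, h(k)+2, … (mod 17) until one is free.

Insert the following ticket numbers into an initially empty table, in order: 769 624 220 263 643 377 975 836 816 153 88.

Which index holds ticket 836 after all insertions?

0

769: h=16 => slot 16
624: h=15 => slot 15
220: h=6 => slot 6
263: h=7 => slot 7
643: h=2 => slot 2
377: h=14 => slot 14
975: h=3 => slot 3
836: h=14, probe 14,15,16,0 => slot 0
816: h=8 => slot 8
153: h=8, probe 8,9 => slot 9
88: h=14, probe 14,15,16,0,1 => slot 1
Table: [836, 88, 643, 975, ∅, ∅, 220, 263, 816, 153, ∅, ∅, ∅, ∅, 377, 624, 769]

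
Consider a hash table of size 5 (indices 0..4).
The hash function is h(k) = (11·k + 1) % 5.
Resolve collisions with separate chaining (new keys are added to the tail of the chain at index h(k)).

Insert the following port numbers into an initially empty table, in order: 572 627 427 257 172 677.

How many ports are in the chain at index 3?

572 -> bucket 3
627 -> bucket 3 (collision)
427 -> bucket 3 (collision)
257 -> bucket 3 (collision)
172 -> bucket 3 (collision)
677 -> bucket 3 (collision)
Final buckets:
0: _
1: _
2: _
3: 572 -> 627 -> 427 -> 257 -> 172 -> 677
4: _

6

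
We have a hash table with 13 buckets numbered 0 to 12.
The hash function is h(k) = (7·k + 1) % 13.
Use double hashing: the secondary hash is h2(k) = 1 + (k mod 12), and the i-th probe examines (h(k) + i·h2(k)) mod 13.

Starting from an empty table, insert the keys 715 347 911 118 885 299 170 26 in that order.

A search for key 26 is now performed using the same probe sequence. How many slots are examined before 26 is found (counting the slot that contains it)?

2

715 hashes to 1; slot 1 is free -> place at 1.
347 hashes to 12; slot 12 is free -> place at 12.
911 hashes to 8; slot 8 is free -> place at 8.
118 hashes to 8, h2=11; 8 taken -> place at 6.
885 hashes to 8, h2=10; 8 taken -> place at 5.
299 hashes to 1, h2=12; 1 taken -> place at 0.
170 hashes to 8, h2=3; 8 taken -> place at 11.
26 hashes to 1, h2=3; 1 taken -> place at 4.
Table: [299, 715, _, _, 26, 885, 118, _, 911, _, _, 170, 347]
Lookup 26: h=1, h2=3, probe 1,4 → found at 4.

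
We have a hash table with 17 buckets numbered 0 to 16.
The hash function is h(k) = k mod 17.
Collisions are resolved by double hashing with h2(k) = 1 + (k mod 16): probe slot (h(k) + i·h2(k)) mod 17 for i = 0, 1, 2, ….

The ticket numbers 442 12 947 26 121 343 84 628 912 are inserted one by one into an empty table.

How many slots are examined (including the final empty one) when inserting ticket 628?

442: h=0 → slot 0
12: h=12 → slot 12
947: h=12, h2=4, probe 12,16 → slot 16
26: h=9 → slot 9
121: h=2 → slot 2
343: h=3 → slot 3
84: h=16, h2=5, probe 16,4 → slot 4
628: h=16, h2=5, probe 16,4,9,14 → slot 14
912: h=11 → slot 11
Table: [442, -, 121, 343, 84, -, -, -, -, 26, -, 912, 12, -, 628, -, 947]

4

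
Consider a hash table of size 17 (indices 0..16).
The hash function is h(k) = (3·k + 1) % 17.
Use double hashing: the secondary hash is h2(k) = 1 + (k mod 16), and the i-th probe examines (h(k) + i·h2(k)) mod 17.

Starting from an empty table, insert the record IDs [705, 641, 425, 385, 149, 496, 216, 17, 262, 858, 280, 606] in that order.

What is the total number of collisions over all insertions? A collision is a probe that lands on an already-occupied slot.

705: h=8 => slot 8
641: h=3 => slot 3
425: h=1 => slot 1
385: h=0 => slot 0
149: h=6 => slot 6
496: h=10 => slot 10
216: h=3, h2=9, probe 3,12 => slot 12
17: h=1, h2=2, probe 1,3,5 => slot 5
262: h=5, h2=7, probe 5,12,2 => slot 2
858: h=8, h2=11, probe 8,2,13 => slot 13
280: h=8, h2=9, probe 8,0,9 => slot 9
606: h=0, h2=15, probe 0,15 => slot 15
Table: [385, 425, 262, 641, ∅, 17, 149, ∅, 705, 280, 496, ∅, 216, 858, ∅, 606, ∅]

10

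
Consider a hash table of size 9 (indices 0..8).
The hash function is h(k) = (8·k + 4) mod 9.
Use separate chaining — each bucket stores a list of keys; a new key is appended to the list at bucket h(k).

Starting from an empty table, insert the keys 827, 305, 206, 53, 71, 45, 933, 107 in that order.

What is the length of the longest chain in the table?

6

Insert 827: h=5, bucket 5 empty -> new chain.
Insert 305: h=5, bucket 5 nonempty -> append to chain.
Insert 206: h=5, bucket 5 nonempty -> append to chain.
Insert 53: h=5, bucket 5 nonempty -> append to chain.
Insert 71: h=5, bucket 5 nonempty -> append to chain.
Insert 45: h=4, bucket 4 empty -> new chain.
Insert 933: h=7, bucket 7 empty -> new chain.
Insert 107: h=5, bucket 5 nonempty -> append to chain.
Final buckets:
0: -
1: -
2: -
3: -
4: 45
5: 827 -> 305 -> 206 -> 53 -> 71 -> 107
6: -
7: 933
8: -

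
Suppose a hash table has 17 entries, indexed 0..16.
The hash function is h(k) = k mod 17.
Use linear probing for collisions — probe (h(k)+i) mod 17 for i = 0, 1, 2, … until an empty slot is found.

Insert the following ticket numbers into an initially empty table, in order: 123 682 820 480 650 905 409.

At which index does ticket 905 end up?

8

Insert 123: h=4, slot 4 empty → index 4.
Insert 682: h=2, slot 2 empty → index 2.
Insert 820: h=4, slot 4 occupied → index 5.
Insert 480: h=4, slots 4,5 occupied → index 6.
Insert 650: h=4, slots 4,5,6 occupied → index 7.
Insert 905: h=4, slots 4,5,6,7 occupied → index 8.
Insert 409: h=1, slot 1 empty → index 1.
Table: [—, 409, 682, —, 123, 820, 480, 650, 905, —, —, —, —, —, —, —, —]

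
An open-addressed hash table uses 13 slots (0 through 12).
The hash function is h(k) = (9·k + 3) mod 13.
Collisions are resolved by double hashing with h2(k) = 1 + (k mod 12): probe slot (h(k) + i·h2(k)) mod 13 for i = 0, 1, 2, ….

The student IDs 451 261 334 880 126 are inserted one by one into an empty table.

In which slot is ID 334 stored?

451 hashes to 6; slot 6 is free → place at 6.
261 hashes to 12; slot 12 is free → place at 12.
334 hashes to 6, h2=11; 6 taken → place at 4.
880 hashes to 6, h2=5; 6 taken → place at 11.
126 hashes to 6, h2=7; 6 taken → place at 0.
Table: [126, ., ., ., 334, ., 451, ., ., ., ., 880, 261]

4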